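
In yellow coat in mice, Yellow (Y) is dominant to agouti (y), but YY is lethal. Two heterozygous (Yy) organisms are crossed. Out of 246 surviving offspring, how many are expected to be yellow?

Cross: Yy × Yy
Punnett square offspring (before lethality): 1 YY, 2 Yy, 1 yy
The YY genotype is lethal (embryos die); surviving offspring: 2 Yy, 1 yy
yellow: 2 out of 3 → fraction 2/3
Expected count = 2/3 × 246 = 164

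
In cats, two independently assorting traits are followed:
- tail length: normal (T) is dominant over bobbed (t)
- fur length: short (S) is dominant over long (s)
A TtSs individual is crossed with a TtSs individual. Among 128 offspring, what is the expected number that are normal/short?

Dihybrid cross TtSs × TtSs — consider each gene separately:
tail length: Tt × Tt → 1 TT, 2 Tt, 1 tt → 3 T_ : 1 tt (out of 4)
fur length: Ss × Ss → 1 SS, 2 Ss, 1 ss → 3 S_ : 1 ss (out of 4)
Combine (counts out of 4 × 4 = 16): normal/short (T_S_) = 3×3 = 9; normal/long (T_ss) = 3×1 = 3; bobbed/short (ttS_) = 1×3 = 3; bobbed/long (ttss) = 1×1 = 1
Phenotype counts (out of 16): 9 normal/short, 3 normal/long, 3 bobbed/short, 1 bobbed/long
normal/short: 9 out of 16 → fraction 9/16
Expected count = 9/16 × 128 = 72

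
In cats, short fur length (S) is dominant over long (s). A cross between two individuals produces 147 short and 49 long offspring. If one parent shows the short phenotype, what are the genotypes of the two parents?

Observed offspring: 147 short, 49 long
The observed ratio simplifies to 3:1. Long (ss) offspring appear, so each parent must contribute one s allele. The parent stated to show short carries S, so it is Ss. The other parent is then either Ss or ss: Ss × ss would give a 1:1 split, whereas Ss × Ss gives 3:1 — matching the data. So both parents are heterozygous (Ss × Ss).
Parent genotypes: Ss × Ss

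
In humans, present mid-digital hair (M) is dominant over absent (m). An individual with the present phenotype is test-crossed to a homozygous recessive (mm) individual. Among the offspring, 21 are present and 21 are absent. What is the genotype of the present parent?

Test cross: ? × mm
Offspring: 21 present, 21 absent — approximately 1:1.
A 1:1 ratio in a test cross indicates the unknown parent is heterozygous (Mm).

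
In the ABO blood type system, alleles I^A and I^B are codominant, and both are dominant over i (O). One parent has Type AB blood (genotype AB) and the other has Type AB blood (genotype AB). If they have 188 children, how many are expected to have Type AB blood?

Cross: AB × AB
Possible offspring genotypes: 1 AA, 2 AB, 1 BB
Blood type counts: 1 Type A, 2 Type AB, 1 Type B
Probability of Type AB: 2/4 = 1/2
Expected count = 1/2 × 188 = 94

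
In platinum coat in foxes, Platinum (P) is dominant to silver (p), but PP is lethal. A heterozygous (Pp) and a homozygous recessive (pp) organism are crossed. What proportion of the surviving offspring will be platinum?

Cross: Pp × pp
Punnett square offspring (before lethality): 2 Pp, 2 pp
No PP offspring are produced in this cross.
platinum: 2 out of 4
Probability: 2/4 = 1/2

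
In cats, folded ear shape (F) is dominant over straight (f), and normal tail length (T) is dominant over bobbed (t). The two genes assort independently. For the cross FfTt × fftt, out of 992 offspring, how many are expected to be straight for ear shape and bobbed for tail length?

Dihybrid cross FfTt × fftt — consider each gene separately:
ear shape: Ff × ff → 2 Ff, 2 ff → 2 F_ : 2 ff (out of 4)
tail length: Tt × tt → 2 Tt, 2 tt → 2 T_ : 2 tt (out of 4)
Looking for: straight (ff) and bobbed (tt)
P(straight) = 2/4, P(bobbed) = 2/4
P(both) = 2/4 × 2/4 = 4/16 = 1/4
Expected count = 1/4 × 992 = 248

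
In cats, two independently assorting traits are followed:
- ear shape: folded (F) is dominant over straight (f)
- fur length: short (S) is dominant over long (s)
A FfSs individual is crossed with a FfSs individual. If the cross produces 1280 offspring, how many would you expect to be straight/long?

Dihybrid cross FfSs × FfSs — consider each gene separately:
ear shape: Ff × Ff → 1 FF, 2 Ff, 1 ff → 3 F_ : 1 ff (out of 4)
fur length: Ss × Ss → 1 SS, 2 Ss, 1 ss → 3 S_ : 1 ss (out of 4)
Combine (counts out of 4 × 4 = 16): folded/short (F_S_) = 3×3 = 9; folded/long (F_ss) = 3×1 = 3; straight/short (ffS_) = 1×3 = 3; straight/long (ffss) = 1×1 = 1
Phenotype counts (out of 16): 9 folded/short, 3 folded/long, 3 straight/short, 1 straight/long
straight/long: 1 out of 16 → fraction 1/16
Expected count = 1/16 × 1280 = 80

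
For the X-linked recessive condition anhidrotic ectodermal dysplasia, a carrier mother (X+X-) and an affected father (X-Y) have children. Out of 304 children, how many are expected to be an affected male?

Cross: X+X- × X-Y
Offspring: 1 X+X-, 1 X+Y, 1 X-X-, 1 X-Y
Probability of an affected male: 1/4
Expected count = 1/4 × 304 = 76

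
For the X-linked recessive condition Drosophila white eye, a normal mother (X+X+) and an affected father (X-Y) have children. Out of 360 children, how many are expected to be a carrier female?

Cross: X+X+ × X-Y
Offspring: 2 X+X-, 2 X+Y
Probability of a carrier female: 2/4 = 1/2
Expected count = 1/2 × 360 = 180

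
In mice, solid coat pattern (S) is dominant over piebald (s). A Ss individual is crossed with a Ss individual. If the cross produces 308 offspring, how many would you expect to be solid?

Punnett square for Ss × Ss:
Offspring genotypes: 1 SS, 2 Ss, 1 ss
solid: 3, piebald: 1
solid: 3 out of 4 → fraction 3/4
Expected count = 3/4 × 308 = 231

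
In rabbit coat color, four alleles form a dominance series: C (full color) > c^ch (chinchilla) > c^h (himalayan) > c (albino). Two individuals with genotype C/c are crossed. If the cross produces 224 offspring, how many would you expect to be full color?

Cross: C/c × C/c
Allele dominance: C > c^ch > c^h > c
Offspring genotypes: 1 C/C, 2 C/c, 1 c/c
Phenotype counts: 3 full color, 1 albino
full color: 3 out of 4 → fraction 3/4
Expected count = 3/4 × 224 = 168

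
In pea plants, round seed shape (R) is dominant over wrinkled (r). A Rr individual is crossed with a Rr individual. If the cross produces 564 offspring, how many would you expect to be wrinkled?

Punnett square for Rr × Rr:
Offspring genotypes: 1 RR, 2 Rr, 1 rr
round: 3, wrinkled: 1
wrinkled: 1 out of 4 → fraction 1/4
Expected count = 1/4 × 564 = 141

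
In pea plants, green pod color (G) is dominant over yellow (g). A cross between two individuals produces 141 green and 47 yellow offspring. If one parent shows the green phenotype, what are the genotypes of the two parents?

Observed offspring: 141 green, 47 yellow
The observed ratio simplifies to 3:1. Yellow (gg) offspring appear, so each parent must contribute one g allele. The parent stated to show green carries G, so it is Gg. The other parent is then either Gg or gg: Gg × gg would give a 1:1 split, whereas Gg × Gg gives 3:1 — matching the data. So both parents are heterozygous (Gg × Gg).
Parent genotypes: Gg × Gg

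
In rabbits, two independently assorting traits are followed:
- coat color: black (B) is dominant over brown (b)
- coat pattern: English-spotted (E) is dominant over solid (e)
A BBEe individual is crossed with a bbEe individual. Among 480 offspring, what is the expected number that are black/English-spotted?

Dihybrid cross BBEe × bbEe — consider each gene separately:
coat color: BB × bb → 4 Bb → 4 B_ (out of 4)
coat pattern: Ee × Ee → 1 EE, 2 Ee, 1 ee → 3 E_ : 1 ee (out of 4)
Combine (counts out of 4 × 4 = 16): black/English-spotted (B_E_) = 4×3 = 12; black/solid (B_ee) = 4×1 = 4
Phenotype counts (out of 16): 12 black/English-spotted, 4 black/solid
black/English-spotted: 12 out of 16 → fraction 3/4
Expected count = 3/4 × 480 = 360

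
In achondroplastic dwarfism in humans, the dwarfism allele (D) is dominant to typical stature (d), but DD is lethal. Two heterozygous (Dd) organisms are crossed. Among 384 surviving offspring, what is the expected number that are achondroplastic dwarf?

Cross: Dd × Dd
Punnett square offspring (before lethality): 1 DD, 2 Dd, 1 dd
The DD genotype is lethal (embryos die); surviving offspring: 2 Dd, 1 dd
achondroplastic dwarf: 2 out of 3 → fraction 2/3
Expected count = 2/3 × 384 = 256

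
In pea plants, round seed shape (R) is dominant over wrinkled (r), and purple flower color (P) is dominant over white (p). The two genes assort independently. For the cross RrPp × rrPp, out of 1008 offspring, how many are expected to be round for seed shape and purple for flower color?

Dihybrid cross RrPp × rrPp — consider each gene separately:
seed shape: Rr × rr → 2 Rr, 2 rr → 2 R_ : 2 rr (out of 4)
flower color: Pp × Pp → 1 PP, 2 Pp, 1 pp → 3 P_ : 1 pp (out of 4)
Looking for: round (R_) and purple (P_)
P(round) = 2/4, P(purple) = 3/4
P(both) = 2/4 × 3/4 = 6/16 = 3/8
Expected count = 3/8 × 1008 = 378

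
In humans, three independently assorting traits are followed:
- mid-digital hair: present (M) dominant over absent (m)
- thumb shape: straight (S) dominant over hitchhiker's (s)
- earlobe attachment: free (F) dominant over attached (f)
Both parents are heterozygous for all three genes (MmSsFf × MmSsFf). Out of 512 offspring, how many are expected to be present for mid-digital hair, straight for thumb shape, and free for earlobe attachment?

Trihybrid cross: MmSsFf × MmSsFf
Each trait segregates independently with a 3:1 phenotypic ratio, so each gene contributes 3/4 (dominant) or 1/4 (recessive).
Target: present (mid-digital hair), straight (thumb shape), free (earlobe attachment)
Probability = product of independent per-trait probabilities
= 3/4 × 3/4 × 3/4 = 27/64
Expected count = 27/64 × 512 = 216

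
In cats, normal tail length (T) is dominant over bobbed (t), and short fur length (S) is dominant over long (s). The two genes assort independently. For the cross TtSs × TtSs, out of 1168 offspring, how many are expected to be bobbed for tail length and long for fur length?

Dihybrid cross TtSs × TtSs — consider each gene separately:
tail length: Tt × Tt → 1 TT, 2 Tt, 1 tt → 3 T_ : 1 tt (out of 4)
fur length: Ss × Ss → 1 SS, 2 Ss, 1 ss → 3 S_ : 1 ss (out of 4)
Looking for: bobbed (tt) and long (ss)
P(bobbed) = 1/4, P(long) = 1/4
P(both) = 1/4 × 1/4 = 1/16
Expected count = 1/16 × 1168 = 73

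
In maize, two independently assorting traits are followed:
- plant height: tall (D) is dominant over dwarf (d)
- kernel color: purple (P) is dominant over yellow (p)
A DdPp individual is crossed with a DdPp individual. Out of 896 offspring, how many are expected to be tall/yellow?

Dihybrid cross DdPp × DdPp — consider each gene separately:
plant height: Dd × Dd → 1 DD, 2 Dd, 1 dd → 3 D_ : 1 dd (out of 4)
kernel color: Pp × Pp → 1 PP, 2 Pp, 1 pp → 3 P_ : 1 pp (out of 4)
Combine (counts out of 4 × 4 = 16): tall/purple (D_P_) = 3×3 = 9; tall/yellow (D_pp) = 3×1 = 3; dwarf/purple (ddP_) = 1×3 = 3; dwarf/yellow (ddpp) = 1×1 = 1
Phenotype counts (out of 16): 9 tall/purple, 3 tall/yellow, 3 dwarf/purple, 1 dwarf/yellow
tall/yellow: 3 out of 16 → fraction 3/16
Expected count = 3/16 × 896 = 168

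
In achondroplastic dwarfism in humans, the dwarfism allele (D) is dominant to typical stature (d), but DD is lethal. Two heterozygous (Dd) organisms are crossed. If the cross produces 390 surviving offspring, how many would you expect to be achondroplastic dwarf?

Cross: Dd × Dd
Punnett square offspring (before lethality): 1 DD, 2 Dd, 1 dd
The DD genotype is lethal (embryos die); surviving offspring: 2 Dd, 1 dd
achondroplastic dwarf: 2 out of 3 → fraction 2/3
Expected count = 2/3 × 390 = 260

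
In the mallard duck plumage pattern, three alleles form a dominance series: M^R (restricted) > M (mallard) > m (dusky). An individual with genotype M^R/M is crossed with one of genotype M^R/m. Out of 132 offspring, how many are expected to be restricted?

Cross: M^R/M × M^R/m
Allele dominance: M^R > M > m
Offspring genotypes: 1 M^R/M^R, 1 M^R/m, 1 M^R/M, 1 M/m
Phenotype counts: 3 restricted, 1 mallard
restricted: 3 out of 4 → fraction 3/4
Expected count = 3/4 × 132 = 99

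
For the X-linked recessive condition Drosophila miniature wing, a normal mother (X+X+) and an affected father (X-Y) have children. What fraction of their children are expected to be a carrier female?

Cross: X+X+ × X-Y
Offspring: 2 X+X-, 2 X+Y
Probability of a carrier female: 2/4 = 1/2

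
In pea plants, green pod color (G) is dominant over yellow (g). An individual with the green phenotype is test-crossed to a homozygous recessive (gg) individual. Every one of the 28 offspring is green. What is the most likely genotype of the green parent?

Test cross: ? × gg
All offspring are green.
If the unknown parent were heterozygous (Gg), about half of 28 offspring would be yellow; none are. The unknown parent is most likely homozygous dominant (GG).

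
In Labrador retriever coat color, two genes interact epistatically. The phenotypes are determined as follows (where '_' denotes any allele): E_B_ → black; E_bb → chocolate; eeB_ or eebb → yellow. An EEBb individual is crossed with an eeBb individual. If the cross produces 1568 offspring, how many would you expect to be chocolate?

Cross: EEBb × eeBb — consider each gene separately:
E gene: EE × ee → 4 Ee → 4 E_ (out of 4)
B gene: Bb × Bb → 1 BB, 2 Bb, 1 bb → 3 B_ : 1 bb (out of 4)
Genotype classes (out of 4 × 4 = 16): E_B_ = 4×3 = 12; E_bb = 4×1 = 4
Apply the phenotype rules: E_B_ (12) → black; E_bb (4) → chocolate
Phenotype counts (out of 16): 12 black, 4 chocolate
chocolate: 4 out of 16 → fraction 1/4
Expected count = 1/4 × 1568 = 392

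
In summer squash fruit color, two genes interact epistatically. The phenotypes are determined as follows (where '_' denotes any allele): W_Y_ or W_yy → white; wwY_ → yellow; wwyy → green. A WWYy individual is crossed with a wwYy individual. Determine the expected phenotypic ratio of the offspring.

Cross: WWYy × wwYy — consider each gene separately:
W gene: WW × ww → 4 Ww → 4 W_ (out of 4)
Y gene: Yy × Yy → 1 YY, 2 Yy, 1 yy → 3 Y_ : 1 yy (out of 4)
Genotype classes (out of 4 × 4 = 16): W_Y_ = 4×3 = 12; W_yy = 4×1 = 4
Apply the phenotype rules: W_Y_ (12) + W_yy (4) → white
Phenotype counts (out of 16): 16 white
Ratio: all white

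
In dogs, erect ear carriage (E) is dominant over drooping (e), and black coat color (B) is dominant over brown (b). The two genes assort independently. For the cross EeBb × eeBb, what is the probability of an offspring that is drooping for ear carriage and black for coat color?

Dihybrid cross EeBb × eeBb — consider each gene separately:
ear carriage: Ee × ee → 2 Ee, 2 ee → 2 E_ : 2 ee (out of 4)
coat color: Bb × Bb → 1 BB, 2 Bb, 1 bb → 3 B_ : 1 bb (out of 4)
Looking for: drooping (ee) and black (B_)
P(drooping) = 2/4, P(black) = 3/4
P(both) = 2/4 × 3/4 = 6/16 = 3/8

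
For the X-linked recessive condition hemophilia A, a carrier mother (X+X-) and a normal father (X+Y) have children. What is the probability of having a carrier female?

Cross: X+X- × X+Y
Offspring: 1 X+X+, 1 X+Y, 1 X+X-, 1 X-Y
Probability of a carrier female: 1/4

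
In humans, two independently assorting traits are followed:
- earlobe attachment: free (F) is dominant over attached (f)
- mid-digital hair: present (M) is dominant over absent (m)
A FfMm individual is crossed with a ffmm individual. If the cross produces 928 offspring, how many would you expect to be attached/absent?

Dihybrid cross FfMm × ffmm — consider each gene separately:
earlobe attachment: Ff × ff → 2 Ff, 2 ff → 2 F_ : 2 ff (out of 4)
mid-digital hair: Mm × mm → 2 Mm, 2 mm → 2 M_ : 2 mm (out of 4)
Combine (counts out of 4 × 4 = 16): free/present (F_M_) = 2×2 = 4; free/absent (F_mm) = 2×2 = 4; attached/present (ffM_) = 2×2 = 4; attached/absent (ffmm) = 2×2 = 4
Phenotype counts (out of 16): 4 free/present, 4 free/absent, 4 attached/present, 4 attached/absent
attached/absent: 4 out of 16 → fraction 1/4
Expected count = 1/4 × 928 = 232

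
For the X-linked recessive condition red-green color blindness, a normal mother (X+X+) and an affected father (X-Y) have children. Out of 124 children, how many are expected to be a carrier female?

Cross: X+X+ × X-Y
Offspring: 2 X+X-, 2 X+Y
Probability of a carrier female: 2/4 = 1/2
Expected count = 1/2 × 124 = 62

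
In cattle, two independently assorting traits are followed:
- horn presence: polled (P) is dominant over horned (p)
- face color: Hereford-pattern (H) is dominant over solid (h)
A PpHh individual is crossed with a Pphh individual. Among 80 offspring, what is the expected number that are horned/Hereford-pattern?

Dihybrid cross PpHh × Pphh — consider each gene separately:
horn presence: Pp × Pp → 1 PP, 2 Pp, 1 pp → 3 P_ : 1 pp (out of 4)
face color: Hh × hh → 2 Hh, 2 hh → 2 H_ : 2 hh (out of 4)
Combine (counts out of 4 × 4 = 16): polled/Hereford-pattern (P_H_) = 3×2 = 6; polled/solid (P_hh) = 3×2 = 6; horned/Hereford-pattern (ppH_) = 1×2 = 2; horned/solid (pphh) = 1×2 = 2
Phenotype counts (out of 16): 6 polled/Hereford-pattern, 6 polled/solid, 2 horned/Hereford-pattern, 2 horned/solid
horned/Hereford-pattern: 2 out of 16 → fraction 1/8
Expected count = 1/8 × 80 = 10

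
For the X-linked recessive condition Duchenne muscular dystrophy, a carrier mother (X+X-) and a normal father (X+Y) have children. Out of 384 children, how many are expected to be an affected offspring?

Cross: X+X- × X+Y
Offspring: 1 X+X+, 1 X+Y, 1 X+X-, 1 X-Y
Probability of an affected offspring: 1/4
Expected count = 1/4 × 384 = 96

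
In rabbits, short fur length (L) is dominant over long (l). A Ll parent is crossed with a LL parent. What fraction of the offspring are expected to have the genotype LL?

Punnett square for Ll × LL:
Offspring genotypes: 2 LL, 2 Ll
Total offspring: 4
Count with target: 2
Probability: 2/4 = 1/2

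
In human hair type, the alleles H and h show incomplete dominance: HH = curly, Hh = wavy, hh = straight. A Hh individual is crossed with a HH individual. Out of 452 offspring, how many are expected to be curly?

Punnett square for Hh × HH:
Offspring genotypes: 2 HH, 2 Hh
Phenotype counts: 2 curly, 2 wavy
curly: 2 out of 4 → fraction 1/2
Expected count = 1/2 × 452 = 226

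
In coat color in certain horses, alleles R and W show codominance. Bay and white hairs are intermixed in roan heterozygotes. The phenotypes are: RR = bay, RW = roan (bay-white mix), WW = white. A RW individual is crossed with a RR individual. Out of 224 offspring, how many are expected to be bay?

Punnett square for RW × RR:
Offspring genotypes: 2 RR, 2 RW
Phenotype counts: 2 bay, 2 roan (bay-white mix)
bay: 2 out of 4 → fraction 1/2
Expected count = 1/2 × 224 = 112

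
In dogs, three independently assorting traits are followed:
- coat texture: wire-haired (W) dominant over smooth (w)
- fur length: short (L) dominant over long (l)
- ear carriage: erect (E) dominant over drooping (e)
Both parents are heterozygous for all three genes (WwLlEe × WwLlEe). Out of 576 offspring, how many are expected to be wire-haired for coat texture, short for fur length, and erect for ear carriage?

Trihybrid cross: WwLlEe × WwLlEe
Each trait segregates independently with a 3:1 phenotypic ratio, so each gene contributes 3/4 (dominant) or 1/4 (recessive).
Target: wire-haired (coat texture), short (fur length), erect (ear carriage)
Probability = product of independent per-trait probabilities
= 3/4 × 3/4 × 3/4 = 27/64
Expected count = 27/64 × 576 = 243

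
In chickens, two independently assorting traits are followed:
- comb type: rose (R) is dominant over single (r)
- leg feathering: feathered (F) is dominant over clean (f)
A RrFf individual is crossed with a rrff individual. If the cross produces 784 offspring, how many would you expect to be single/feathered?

Dihybrid cross RrFf × rrff — consider each gene separately:
comb type: Rr × rr → 2 Rr, 2 rr → 2 R_ : 2 rr (out of 4)
leg feathering: Ff × ff → 2 Ff, 2 ff → 2 F_ : 2 ff (out of 4)
Combine (counts out of 4 × 4 = 16): rose/feathered (R_F_) = 2×2 = 4; rose/clean (R_ff) = 2×2 = 4; single/feathered (rrF_) = 2×2 = 4; single/clean (rrff) = 2×2 = 4
Phenotype counts (out of 16): 4 rose/feathered, 4 rose/clean, 4 single/feathered, 4 single/clean
single/feathered: 4 out of 16 → fraction 1/4
Expected count = 1/4 × 784 = 196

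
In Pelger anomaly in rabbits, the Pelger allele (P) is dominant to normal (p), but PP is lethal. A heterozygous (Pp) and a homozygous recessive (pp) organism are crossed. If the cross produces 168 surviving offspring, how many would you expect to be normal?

Cross: Pp × pp
Punnett square offspring (before lethality): 2 Pp, 2 pp
No PP offspring are produced in this cross.
normal: 2 out of 4 → fraction 1/2
Expected count = 1/2 × 168 = 84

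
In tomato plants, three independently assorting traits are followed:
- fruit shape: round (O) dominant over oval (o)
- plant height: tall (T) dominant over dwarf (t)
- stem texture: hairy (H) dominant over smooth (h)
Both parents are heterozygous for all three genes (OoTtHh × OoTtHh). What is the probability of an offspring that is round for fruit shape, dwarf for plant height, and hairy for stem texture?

Trihybrid cross: OoTtHh × OoTtHh
Each trait segregates independently with a 3:1 phenotypic ratio, so each gene contributes 3/4 (dominant) or 1/4 (recessive).
Target: round (fruit shape), dwarf (plant height), hairy (stem texture)
Probability = product of independent per-trait probabilities
= 3/4 × 1/4 × 3/4 = 9/64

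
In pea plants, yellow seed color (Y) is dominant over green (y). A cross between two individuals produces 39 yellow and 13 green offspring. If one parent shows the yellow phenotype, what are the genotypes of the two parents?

Observed offspring: 39 yellow, 13 green
The observed ratio simplifies to 3:1. Green (yy) offspring appear, so each parent must contribute one y allele. The parent stated to show yellow carries Y, so it is Yy. The other parent is then either Yy or yy: Yy × yy would give a 1:1 split, whereas Yy × Yy gives 3:1 — matching the data. So both parents are heterozygous (Yy × Yy).
Parent genotypes: Yy × Yy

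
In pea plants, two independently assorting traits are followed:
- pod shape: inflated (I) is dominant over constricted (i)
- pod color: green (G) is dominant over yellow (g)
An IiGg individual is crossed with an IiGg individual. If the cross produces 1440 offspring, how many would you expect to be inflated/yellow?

Dihybrid cross IiGg × IiGg — consider each gene separately:
pod shape: Ii × Ii → 1 II, 2 Ii, 1 ii → 3 I_ : 1 ii (out of 4)
pod color: Gg × Gg → 1 GG, 2 Gg, 1 gg → 3 G_ : 1 gg (out of 4)
Combine (counts out of 4 × 4 = 16): inflated/green (I_G_) = 3×3 = 9; inflated/yellow (I_gg) = 3×1 = 3; constricted/green (iiG_) = 1×3 = 3; constricted/yellow (iigg) = 1×1 = 1
Phenotype counts (out of 16): 9 inflated/green, 3 inflated/yellow, 3 constricted/green, 1 constricted/yellow
inflated/yellow: 3 out of 16 → fraction 3/16
Expected count = 3/16 × 1440 = 270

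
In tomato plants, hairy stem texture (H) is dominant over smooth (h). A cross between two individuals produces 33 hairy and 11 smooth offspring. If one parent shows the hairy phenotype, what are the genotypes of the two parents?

Observed offspring: 33 hairy, 11 smooth
The observed ratio simplifies to 3:1. Smooth (hh) offspring appear, so each parent must contribute one h allele. The parent stated to show hairy carries H, so it is Hh. The other parent is then either Hh or hh: Hh × hh would give a 1:1 split, whereas Hh × Hh gives 3:1 — matching the data. So both parents are heterozygous (Hh × Hh).
Parent genotypes: Hh × Hh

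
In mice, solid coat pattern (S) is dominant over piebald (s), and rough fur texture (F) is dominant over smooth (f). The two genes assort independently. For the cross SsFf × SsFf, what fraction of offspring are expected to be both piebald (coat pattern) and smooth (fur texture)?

Dihybrid cross SsFf × SsFf — consider each gene separately:
coat pattern: Ss × Ss → 1 SS, 2 Ss, 1 ss → 3 S_ : 1 ss (out of 4)
fur texture: Ff × Ff → 1 FF, 2 Ff, 1 ff → 3 F_ : 1 ff (out of 4)
Looking for: piebald (ss) and smooth (ff)
P(piebald) = 1/4, P(smooth) = 1/4
P(both) = 1/4 × 1/4 = 1/16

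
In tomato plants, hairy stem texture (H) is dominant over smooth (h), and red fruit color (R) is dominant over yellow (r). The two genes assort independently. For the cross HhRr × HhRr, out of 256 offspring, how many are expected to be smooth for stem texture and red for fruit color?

Dihybrid cross HhRr × HhRr — consider each gene separately:
stem texture: Hh × Hh → 1 HH, 2 Hh, 1 hh → 3 H_ : 1 hh (out of 4)
fruit color: Rr × Rr → 1 RR, 2 Rr, 1 rr → 3 R_ : 1 rr (out of 4)
Looking for: smooth (hh) and red (R_)
P(smooth) = 1/4, P(red) = 3/4
P(both) = 1/4 × 3/4 = 3/16
Expected count = 3/16 × 256 = 48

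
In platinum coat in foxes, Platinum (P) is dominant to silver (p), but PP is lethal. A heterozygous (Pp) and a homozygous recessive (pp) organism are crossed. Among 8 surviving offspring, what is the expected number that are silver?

Cross: Pp × pp
Punnett square offspring (before lethality): 2 Pp, 2 pp
No PP offspring are produced in this cross.
silver: 2 out of 4 → fraction 1/2
Expected count = 1/2 × 8 = 4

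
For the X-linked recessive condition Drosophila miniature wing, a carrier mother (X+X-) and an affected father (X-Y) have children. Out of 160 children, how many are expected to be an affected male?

Cross: X+X- × X-Y
Offspring: 1 X+X-, 1 X+Y, 1 X-X-, 1 X-Y
Probability of an affected male: 1/4
Expected count = 1/4 × 160 = 40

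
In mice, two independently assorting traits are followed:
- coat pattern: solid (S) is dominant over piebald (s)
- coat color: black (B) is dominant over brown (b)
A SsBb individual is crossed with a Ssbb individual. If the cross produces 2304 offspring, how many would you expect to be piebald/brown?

Dihybrid cross SsBb × Ssbb — consider each gene separately:
coat pattern: Ss × Ss → 1 SS, 2 Ss, 1 ss → 3 S_ : 1 ss (out of 4)
coat color: Bb × bb → 2 Bb, 2 bb → 2 B_ : 2 bb (out of 4)
Combine (counts out of 4 × 4 = 16): solid/black (S_B_) = 3×2 = 6; solid/brown (S_bb) = 3×2 = 6; piebald/black (ssB_) = 1×2 = 2; piebald/brown (ssbb) = 1×2 = 2
Phenotype counts (out of 16): 6 solid/black, 6 solid/brown, 2 piebald/black, 2 piebald/brown
piebald/brown: 2 out of 16 → fraction 1/8
Expected count = 1/8 × 2304 = 288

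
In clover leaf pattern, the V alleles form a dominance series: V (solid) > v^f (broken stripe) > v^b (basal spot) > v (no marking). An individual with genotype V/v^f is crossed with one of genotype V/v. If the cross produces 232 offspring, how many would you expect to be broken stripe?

Cross: V/v^f × V/v
Allele dominance: V > v^f > v^b > v
Offspring genotypes: 1 V/V, 1 V/v, 1 V/v^f, 1 v^f/v
Phenotype counts: 3 solid, 1 broken stripe
broken stripe: 1 out of 4 → fraction 1/4
Expected count = 1/4 × 232 = 58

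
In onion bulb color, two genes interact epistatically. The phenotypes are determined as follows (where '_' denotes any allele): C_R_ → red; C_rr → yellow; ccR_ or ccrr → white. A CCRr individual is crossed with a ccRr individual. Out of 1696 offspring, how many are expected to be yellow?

Cross: CCRr × ccRr — consider each gene separately:
C gene: CC × cc → 4 Cc → 4 C_ (out of 4)
R gene: Rr × Rr → 1 RR, 2 Rr, 1 rr → 3 R_ : 1 rr (out of 4)
Genotype classes (out of 4 × 4 = 16): C_R_ = 4×3 = 12; C_rr = 4×1 = 4
Apply the phenotype rules: C_R_ (12) → red; C_rr (4) → yellow
Phenotype counts (out of 16): 12 red, 4 yellow
yellow: 4 out of 16 → fraction 1/4
Expected count = 1/4 × 1696 = 424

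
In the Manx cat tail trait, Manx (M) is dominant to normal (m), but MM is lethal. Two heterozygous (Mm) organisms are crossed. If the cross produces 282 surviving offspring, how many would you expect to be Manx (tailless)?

Cross: Mm × Mm
Punnett square offspring (before lethality): 1 MM, 2 Mm, 1 mm
The MM genotype is lethal (embryos die); surviving offspring: 2 Mm, 1 mm
Manx (tailless): 2 out of 3 → fraction 2/3
Expected count = 2/3 × 282 = 188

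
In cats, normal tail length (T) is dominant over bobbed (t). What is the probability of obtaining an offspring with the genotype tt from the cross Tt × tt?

Punnett square for Tt × tt:
Offspring genotypes: 2 Tt, 2 tt
Total offspring: 4
Count with target: 2
Probability: 2/4 = 1/2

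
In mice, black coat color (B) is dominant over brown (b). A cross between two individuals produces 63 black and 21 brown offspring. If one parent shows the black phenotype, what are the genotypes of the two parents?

Observed offspring: 63 black, 21 brown
The observed ratio simplifies to 3:1. Brown (bb) offspring appear, so each parent must contribute one b allele. The parent stated to show black carries B, so it is Bb. The other parent is then either Bb or bb: Bb × bb would give a 1:1 split, whereas Bb × Bb gives 3:1 — matching the data. So both parents are heterozygous (Bb × Bb).
Parent genotypes: Bb × Bb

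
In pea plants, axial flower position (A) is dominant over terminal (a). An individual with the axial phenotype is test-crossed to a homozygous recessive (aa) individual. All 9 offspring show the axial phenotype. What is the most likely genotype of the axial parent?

Test cross: ? × aa
All offspring are axial.
If the unknown parent were heterozygous (Aa), about half of 9 offspring would be terminal; none are. The unknown parent is most likely homozygous dominant (AA).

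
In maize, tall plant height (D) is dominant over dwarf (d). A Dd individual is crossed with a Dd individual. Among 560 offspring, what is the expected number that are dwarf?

Punnett square for Dd × Dd:
Offspring genotypes: 1 DD, 2 Dd, 1 dd
tall: 3, dwarf: 1
dwarf: 1 out of 4 → fraction 1/4
Expected count = 1/4 × 560 = 140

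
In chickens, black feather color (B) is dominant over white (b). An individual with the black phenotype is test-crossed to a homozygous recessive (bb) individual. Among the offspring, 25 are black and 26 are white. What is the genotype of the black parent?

Test cross: ? × bb
Offspring: 25 black, 26 white — approximately 1:1.
A 1:1 ratio in a test cross indicates the unknown parent is heterozygous (Bb).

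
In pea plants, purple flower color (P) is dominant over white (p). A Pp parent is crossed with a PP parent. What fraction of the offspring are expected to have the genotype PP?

Punnett square for Pp × PP:
Offspring genotypes: 2 PP, 2 Pp
Total offspring: 4
Count with target: 2
Probability: 2/4 = 1/2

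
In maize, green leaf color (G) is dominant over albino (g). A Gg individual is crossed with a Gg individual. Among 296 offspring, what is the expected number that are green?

Punnett square for Gg × Gg:
Offspring genotypes: 1 GG, 2 Gg, 1 gg
green: 3, albino: 1
green: 3 out of 4 → fraction 3/4
Expected count = 3/4 × 296 = 222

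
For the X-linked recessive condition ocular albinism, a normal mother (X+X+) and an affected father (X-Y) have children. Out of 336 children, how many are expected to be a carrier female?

Cross: X+X+ × X-Y
Offspring: 2 X+X-, 2 X+Y
Probability of a carrier female: 2/4 = 1/2
Expected count = 1/2 × 336 = 168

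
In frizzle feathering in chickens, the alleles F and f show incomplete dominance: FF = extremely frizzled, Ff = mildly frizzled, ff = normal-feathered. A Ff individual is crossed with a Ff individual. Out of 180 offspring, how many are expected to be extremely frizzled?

Punnett square for Ff × Ff:
Offspring genotypes: 1 FF, 2 Ff, 1 ff
Phenotype counts: 1 extremely frizzled, 2 mildly frizzled, 1 normal-feathered
extremely frizzled: 1 out of 4 → fraction 1/4
Expected count = 1/4 × 180 = 45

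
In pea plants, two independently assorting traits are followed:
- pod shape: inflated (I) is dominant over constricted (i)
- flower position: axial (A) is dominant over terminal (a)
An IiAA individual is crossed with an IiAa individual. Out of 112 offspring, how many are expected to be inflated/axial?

Dihybrid cross IiAA × IiAa — consider each gene separately:
pod shape: Ii × Ii → 1 II, 2 Ii, 1 ii → 3 I_ : 1 ii (out of 4)
flower position: AA × Aa → 2 AA, 2 Aa → 4 A_ (out of 4)
Combine (counts out of 4 × 4 = 16): inflated/axial (I_A_) = 3×4 = 12; constricted/axial (iiA_) = 1×4 = 4
Phenotype counts (out of 16): 12 inflated/axial, 4 constricted/axial
inflated/axial: 12 out of 16 → fraction 3/4
Expected count = 3/4 × 112 = 84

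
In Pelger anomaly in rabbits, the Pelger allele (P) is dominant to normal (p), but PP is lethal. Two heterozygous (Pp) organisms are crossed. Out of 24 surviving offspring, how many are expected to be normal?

Cross: Pp × Pp
Punnett square offspring (before lethality): 1 PP, 2 Pp, 1 pp
The PP genotype is lethal (embryos die); surviving offspring: 2 Pp, 1 pp
normal: 1 out of 3 → fraction 1/3
Expected count = 1/3 × 24 = 8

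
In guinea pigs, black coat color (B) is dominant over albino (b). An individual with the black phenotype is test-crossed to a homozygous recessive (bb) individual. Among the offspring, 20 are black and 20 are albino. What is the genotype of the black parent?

Test cross: ? × bb
Offspring: 20 black, 20 albino — approximately 1:1.
A 1:1 ratio in a test cross indicates the unknown parent is heterozygous (Bb).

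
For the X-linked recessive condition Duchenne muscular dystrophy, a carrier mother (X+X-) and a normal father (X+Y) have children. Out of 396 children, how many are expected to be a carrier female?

Cross: X+X- × X+Y
Offspring: 1 X+X+, 1 X+Y, 1 X+X-, 1 X-Y
Probability of a carrier female: 1/4
Expected count = 1/4 × 396 = 99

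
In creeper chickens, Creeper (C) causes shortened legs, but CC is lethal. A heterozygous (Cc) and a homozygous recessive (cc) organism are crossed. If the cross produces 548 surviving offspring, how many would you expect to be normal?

Cross: Cc × cc
Punnett square offspring (before lethality): 2 Cc, 2 cc
No CC offspring are produced in this cross.
normal: 2 out of 4 → fraction 1/2
Expected count = 1/2 × 548 = 274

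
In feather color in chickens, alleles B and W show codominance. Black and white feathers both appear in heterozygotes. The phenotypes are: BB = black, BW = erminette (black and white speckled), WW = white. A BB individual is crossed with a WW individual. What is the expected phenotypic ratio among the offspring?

Punnett square for BB × WW:
Offspring genotypes: 4 BW
Phenotype counts: 4 erminette (black and white speckled)
Ratio: all erminette (black and white speckled)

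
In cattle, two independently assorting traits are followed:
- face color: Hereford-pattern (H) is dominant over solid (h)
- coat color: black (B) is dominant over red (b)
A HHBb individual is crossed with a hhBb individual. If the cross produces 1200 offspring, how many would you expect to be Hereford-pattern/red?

Dihybrid cross HHBb × hhBb — consider each gene separately:
face color: HH × hh → 4 Hh → 4 H_ (out of 4)
coat color: Bb × Bb → 1 BB, 2 Bb, 1 bb → 3 B_ : 1 bb (out of 4)
Combine (counts out of 4 × 4 = 16): Hereford-pattern/black (H_B_) = 4×3 = 12; Hereford-pattern/red (H_bb) = 4×1 = 4
Phenotype counts (out of 16): 12 Hereford-pattern/black, 4 Hereford-pattern/red
Hereford-pattern/red: 4 out of 16 → fraction 1/4
Expected count = 1/4 × 1200 = 300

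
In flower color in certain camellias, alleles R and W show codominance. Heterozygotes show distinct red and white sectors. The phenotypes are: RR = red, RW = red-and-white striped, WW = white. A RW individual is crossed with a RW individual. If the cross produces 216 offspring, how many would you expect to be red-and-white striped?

Punnett square for RW × RW:
Offspring genotypes: 1 RR, 2 RW, 1 WW
Phenotype counts: 1 red, 2 red-and-white striped, 1 white
red-and-white striped: 2 out of 4 → fraction 1/2
Expected count = 1/2 × 216 = 108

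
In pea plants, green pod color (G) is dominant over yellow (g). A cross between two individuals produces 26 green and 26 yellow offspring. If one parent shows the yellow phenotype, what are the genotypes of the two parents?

Observed offspring: 26 green, 26 yellow
The observed ratio simplifies to 1:1. One parent shows yellow, so its genotype must be gg. A 1:1 offspring split requires the other parent to be heterozygous (Gg).
Parent genotypes: gg × Gg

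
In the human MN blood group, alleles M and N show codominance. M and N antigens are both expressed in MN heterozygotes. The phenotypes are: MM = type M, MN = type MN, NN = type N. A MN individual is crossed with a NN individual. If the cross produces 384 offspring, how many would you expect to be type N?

Punnett square for MN × NN:
Offspring genotypes: 2 MN, 2 NN
Phenotype counts: 2 type MN, 2 type N
type N: 2 out of 4 → fraction 1/2
Expected count = 1/2 × 384 = 192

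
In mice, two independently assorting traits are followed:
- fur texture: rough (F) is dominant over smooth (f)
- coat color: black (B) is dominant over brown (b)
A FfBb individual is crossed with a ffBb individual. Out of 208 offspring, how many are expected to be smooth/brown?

Dihybrid cross FfBb × ffBb — consider each gene separately:
fur texture: Ff × ff → 2 Ff, 2 ff → 2 F_ : 2 ff (out of 4)
coat color: Bb × Bb → 1 BB, 2 Bb, 1 bb → 3 B_ : 1 bb (out of 4)
Combine (counts out of 4 × 4 = 16): rough/black (F_B_) = 2×3 = 6; rough/brown (F_bb) = 2×1 = 2; smooth/black (ffB_) = 2×3 = 6; smooth/brown (ffbb) = 2×1 = 2
Phenotype counts (out of 16): 6 rough/black, 2 rough/brown, 6 smooth/black, 2 smooth/brown
smooth/brown: 2 out of 16 → fraction 1/8
Expected count = 1/8 × 208 = 26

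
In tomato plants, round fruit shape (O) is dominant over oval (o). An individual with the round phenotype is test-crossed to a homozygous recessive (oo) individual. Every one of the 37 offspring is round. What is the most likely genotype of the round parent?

Test cross: ? × oo
All offspring are round.
If the unknown parent were heterozygous (Oo), about half of 37 offspring would be oval; none are. The unknown parent is most likely homozygous dominant (OO).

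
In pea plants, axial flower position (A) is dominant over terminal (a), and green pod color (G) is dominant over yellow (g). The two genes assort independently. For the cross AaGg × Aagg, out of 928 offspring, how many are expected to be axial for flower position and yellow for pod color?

Dihybrid cross AaGg × Aagg — consider each gene separately:
flower position: Aa × Aa → 1 AA, 2 Aa, 1 aa → 3 A_ : 1 aa (out of 4)
pod color: Gg × gg → 2 Gg, 2 gg → 2 G_ : 2 gg (out of 4)
Looking for: axial (A_) and yellow (gg)
P(axial) = 3/4, P(yellow) = 2/4
P(both) = 3/4 × 2/4 = 6/16 = 3/8
Expected count = 3/8 × 928 = 348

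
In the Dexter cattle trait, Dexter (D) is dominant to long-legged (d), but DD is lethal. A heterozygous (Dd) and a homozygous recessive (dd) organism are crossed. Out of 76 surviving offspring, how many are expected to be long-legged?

Cross: Dd × dd
Punnett square offspring (before lethality): 2 Dd, 2 dd
No DD offspring are produced in this cross.
long-legged: 2 out of 4 → fraction 1/2
Expected count = 1/2 × 76 = 38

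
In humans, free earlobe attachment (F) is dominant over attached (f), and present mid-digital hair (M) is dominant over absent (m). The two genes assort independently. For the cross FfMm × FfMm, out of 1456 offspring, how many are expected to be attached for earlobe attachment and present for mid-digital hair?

Dihybrid cross FfMm × FfMm — consider each gene separately:
earlobe attachment: Ff × Ff → 1 FF, 2 Ff, 1 ff → 3 F_ : 1 ff (out of 4)
mid-digital hair: Mm × Mm → 1 MM, 2 Mm, 1 mm → 3 M_ : 1 mm (out of 4)
Looking for: attached (ff) and present (M_)
P(attached) = 1/4, P(present) = 3/4
P(both) = 1/4 × 3/4 = 3/16
Expected count = 3/16 × 1456 = 273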